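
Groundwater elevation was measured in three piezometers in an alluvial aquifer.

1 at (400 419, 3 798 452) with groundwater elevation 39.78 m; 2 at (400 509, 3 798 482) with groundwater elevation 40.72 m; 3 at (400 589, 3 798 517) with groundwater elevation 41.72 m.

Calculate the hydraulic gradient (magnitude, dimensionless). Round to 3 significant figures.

Differences from 1: to 2 (Δx, Δy, Δh) = (90, 30, +0.94); to 3 = (170, 65, +1.94).
Determinant of the coordinate differences = 90·65 − 170·30 = 750.
∂h/∂x = [(+0.94)·65 − (+1.94)·30] / 750 = +0.003867
∂h/∂y = [90·(+1.94) − 170·(+0.94)] / 750 = +0.01973
|∇h| = √(0.003867² + 0.01973²) = 0.02011

0.0201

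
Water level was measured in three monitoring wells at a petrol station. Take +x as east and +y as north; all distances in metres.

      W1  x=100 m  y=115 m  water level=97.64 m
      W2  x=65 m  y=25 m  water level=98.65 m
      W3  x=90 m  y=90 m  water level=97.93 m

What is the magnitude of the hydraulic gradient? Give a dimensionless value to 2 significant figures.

0.034

With h = a·x + b·y + c and W1 as origin, the differences give:
  (-35)·a + (-90)·b = +1.01
  (-10)·a + (-25)·b = +0.29
Eliminate b (×(-25) and ×(-90), subtract): -25·a = 0.850 → a = ∂h/∂x = -0.03400
Back-substitute: b = ∂h/∂y = +0.002000.
|∇h| = √(-0.03400² + 0.002000²) = 0.03406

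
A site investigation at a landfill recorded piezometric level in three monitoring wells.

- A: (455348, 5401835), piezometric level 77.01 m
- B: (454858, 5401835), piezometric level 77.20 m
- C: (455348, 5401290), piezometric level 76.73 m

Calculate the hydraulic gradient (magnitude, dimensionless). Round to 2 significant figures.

0.00064

∂h/∂x = (77.20 − 77.01) / (454858 − 455348) = -0.0003878
∂h/∂y = (76.73 − 77.01) / (5401290 − 5401835) = +0.0005138
|∇h| = √(-0.0003878² + 0.0005138²) = 0.0006437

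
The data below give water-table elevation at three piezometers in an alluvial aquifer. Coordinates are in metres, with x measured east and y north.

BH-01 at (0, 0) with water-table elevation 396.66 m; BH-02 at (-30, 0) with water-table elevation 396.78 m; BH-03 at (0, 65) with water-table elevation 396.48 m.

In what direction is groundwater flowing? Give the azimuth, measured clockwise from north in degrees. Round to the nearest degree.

∂h/∂x = (396.78 − 396.66) / (-30 − 0) = -0.004000
∂h/∂y = (396.48 − 396.66) / (65 − 0) = -0.002769
Flow direction (−∇h) has components (+0.004000 E, +0.002769 N).
Azimuth = atan2(E, N) = atan2(+0.004000, +0.002769) = 55.3° ≈ 055°.

055°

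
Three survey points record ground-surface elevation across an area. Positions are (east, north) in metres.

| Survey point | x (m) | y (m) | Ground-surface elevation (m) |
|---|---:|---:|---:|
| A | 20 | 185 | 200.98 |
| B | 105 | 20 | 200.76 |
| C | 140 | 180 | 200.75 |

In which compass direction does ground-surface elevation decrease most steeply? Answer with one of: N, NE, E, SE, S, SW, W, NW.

Three-point gradient (reference A): Δ to B = (85, -165, -0.22), Δ to C = (120, -5, -0.23).
∂z/∂x = -0.001902, ∂z/∂y = +0.0003535 (det = 19375).
Steepest decrease is along −∇f = (+0.001902 E, -0.0003535 N) → east.

E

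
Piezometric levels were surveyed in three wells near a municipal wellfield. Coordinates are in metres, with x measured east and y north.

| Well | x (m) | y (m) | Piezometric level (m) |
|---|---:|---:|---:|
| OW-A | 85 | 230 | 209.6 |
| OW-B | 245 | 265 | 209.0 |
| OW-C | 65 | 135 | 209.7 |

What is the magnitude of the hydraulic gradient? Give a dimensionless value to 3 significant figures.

Differences from OW-A: to OW-B (Δx, Δy, Δh) = (160, 35, -0.6); to OW-C = (-20, -95, +0.1).
Solve a·Δx + b·Δy = Δh: det = 160·(-95) − (-20)·35 = -14500.
∂h/∂x = [(-0.6)·(-95) − (+0.1)·35] / -14500 = -0.003690
∂h/∂y = [160·(+0.1) − (-20)·(-0.6)] / -14500 = -0.0002759
|∇h| = √(-0.003690² + -0.0002759²) = 0.0037

0.00370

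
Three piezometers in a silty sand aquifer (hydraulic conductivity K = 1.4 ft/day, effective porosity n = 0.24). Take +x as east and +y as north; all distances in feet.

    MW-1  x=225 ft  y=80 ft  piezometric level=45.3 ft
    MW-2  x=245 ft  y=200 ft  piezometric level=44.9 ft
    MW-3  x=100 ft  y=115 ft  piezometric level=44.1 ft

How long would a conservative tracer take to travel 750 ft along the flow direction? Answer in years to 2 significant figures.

With h = a·x + b·y + c and MW-1 as origin, the differences give:
  20·a + 120·b = -0.4
  (-125)·a + 35·b = -1.2
Eliminate b (×35 and ×120, subtract): 15700·a = 130.00 → a = ∂h/∂x = +0.008280
Back-substitute: b = ∂h/∂y = -0.004713.
|∇h| = √(0.008280² + -0.004713²) = 0.009527
Seepage velocity v = K·i/n = 1.4 × 0.009527 / 0.24 = 0.05557 ft/day.
t = 750 / 0.05557 = 1.35e+04 days = 37 years.

37 years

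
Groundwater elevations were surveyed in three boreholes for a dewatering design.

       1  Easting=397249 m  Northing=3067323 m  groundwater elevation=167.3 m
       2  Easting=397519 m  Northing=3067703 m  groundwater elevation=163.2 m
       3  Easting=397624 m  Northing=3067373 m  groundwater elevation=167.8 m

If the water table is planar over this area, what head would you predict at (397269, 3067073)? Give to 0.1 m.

170.6 m

Three-point gradient (reference 1): Δ to 2 = (270, 380, -4.1), Δ to 3 = (375, 50, +0.5).
∂h/∂x = +0.003062, ∂h/∂y = -0.01297 (det = -129000).
h(397269, 3067073) = 167.3 + (+0.003062)·(20) + (-0.01297)·(-250) = 167.3 +0.061 +3.241 = 170.603 m.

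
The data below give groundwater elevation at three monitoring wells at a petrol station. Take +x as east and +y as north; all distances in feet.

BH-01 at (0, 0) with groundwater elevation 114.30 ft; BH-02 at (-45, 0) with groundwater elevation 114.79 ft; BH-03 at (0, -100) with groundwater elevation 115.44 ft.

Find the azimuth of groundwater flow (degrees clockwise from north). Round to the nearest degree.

044°

∂h/∂x = (114.79 − 114.30) / (-45 − 0) = -0.01089
∂h/∂y = (115.44 − 114.30) / (-100 − 0) = -0.01140
Flow direction (−∇h) has components (+0.01089 E, +0.01140 N).
Azimuth = atan2(E, N) = atan2(+0.01089, +0.01140) = 43.7° ≈ 044°.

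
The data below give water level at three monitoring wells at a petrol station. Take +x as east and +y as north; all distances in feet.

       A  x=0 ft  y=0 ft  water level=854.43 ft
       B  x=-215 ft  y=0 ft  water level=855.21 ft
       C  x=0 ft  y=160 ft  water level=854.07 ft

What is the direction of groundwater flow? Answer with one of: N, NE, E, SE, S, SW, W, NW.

NE

∂h/∂x = (855.21 − 854.43) / (-215 − 0) = -0.003628
∂h/∂y = (854.07 − 854.43) / (160 − 0) = -0.002250
Flow = −∇h = (+0.003628 east, +0.002250 north), which points northeast.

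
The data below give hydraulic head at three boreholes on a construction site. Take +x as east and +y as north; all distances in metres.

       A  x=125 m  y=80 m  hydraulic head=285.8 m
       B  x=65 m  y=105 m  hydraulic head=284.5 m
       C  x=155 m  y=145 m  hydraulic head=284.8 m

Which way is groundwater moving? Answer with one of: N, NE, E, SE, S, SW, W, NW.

Taking A as reference: B−A = (-60, 25, -1.3); C−A = (30, 65, -1.0).
Solve a·Δx + b·Δy = Δh: det = (-60)·65 − 30·25 = -4650.
∂h/∂x = [(-1.3)·65 − (-1.0)·25] / -4650 = +0.01280
∂h/∂y = [(-60)·(-1.0) − 30·(-1.3)] / -4650 = -0.02129
Flow = −∇h = (-0.01280 east, +0.02129 north), which points northwest.

NW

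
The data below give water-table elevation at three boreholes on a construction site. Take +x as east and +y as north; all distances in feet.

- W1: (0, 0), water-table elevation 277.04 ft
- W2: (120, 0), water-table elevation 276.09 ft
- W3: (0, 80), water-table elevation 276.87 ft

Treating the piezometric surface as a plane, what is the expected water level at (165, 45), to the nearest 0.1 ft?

275.6 ft

∂h/∂x = (276.09 − 277.04) / (120 − 0) = -0.007917
∂h/∂y = (276.87 − 277.04) / (80 − 0) = -0.002125
h(165, 45) = 277.04 + (-0.007917)·(165) + (-0.002125)·(45) = 277.04 -1.306 -0.096 = 275.638 ft.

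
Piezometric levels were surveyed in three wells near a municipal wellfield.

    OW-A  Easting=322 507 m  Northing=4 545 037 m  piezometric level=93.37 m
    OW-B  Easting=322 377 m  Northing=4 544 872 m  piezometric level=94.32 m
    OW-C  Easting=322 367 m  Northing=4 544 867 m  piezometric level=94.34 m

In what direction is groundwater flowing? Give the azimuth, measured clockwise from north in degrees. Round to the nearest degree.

Taking OW-A as reference: OW-B−OW-A = (-130, -165, +0.95); OW-C−OW-A = (-140, -170, +0.97).
Solve a·Δx + b·Δy = Δh: det = (-130)·(-170) − (-140)·(-165) = -1000.
∂h/∂x = [(+0.95)·(-170) − (+0.97)·(-165)] / -1000 = +0.001450
∂h/∂y = [(-130)·(+0.97) − (-140)·(+0.95)] / -1000 = -0.006900
Flow direction (−∇h) has components (-0.001450 E, +0.006900 N).
Azimuth = atan2(E, N) = atan2(-0.001450, +0.006900) = 348.1° ≈ 348°.

348°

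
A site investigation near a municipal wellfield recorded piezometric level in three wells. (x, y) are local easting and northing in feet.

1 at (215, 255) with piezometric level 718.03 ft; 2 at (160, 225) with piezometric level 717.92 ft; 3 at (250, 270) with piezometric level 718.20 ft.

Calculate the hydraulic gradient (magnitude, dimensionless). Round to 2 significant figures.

0.029

Differences from 1: to 2 (Δx, Δy, Δh) = (-55, -30, -0.11); to 3 = (35, 15, +0.17).
Determinant of the coordinate differences = (-55)·15 − 35·(-30) = 225.
∂h/∂x = [(-0.11)·15 − (+0.17)·(-30)] / 225 = +0.01533
∂h/∂y = [(-55)·(+0.17) − 35·(-0.11)] / 225 = -0.02444
|∇h| = √(0.01533² + -0.02444²) = 0.02885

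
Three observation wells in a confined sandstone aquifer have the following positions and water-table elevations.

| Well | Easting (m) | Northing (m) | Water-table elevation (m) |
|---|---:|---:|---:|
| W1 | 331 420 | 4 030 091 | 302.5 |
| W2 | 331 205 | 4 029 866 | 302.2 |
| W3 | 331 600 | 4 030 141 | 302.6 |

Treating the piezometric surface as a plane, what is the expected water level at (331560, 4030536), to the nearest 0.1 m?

303.0 m

Differences from W1: to W2 (Δx, Δy, Δh) = (-215, -225, -0.3); to W3 = (180, 50, +0.1).
Solve a·Δx + b·Δy = Δh: det = (-215)·50 − 180·(-225) = 29750.
∂h/∂x = [(-0.3)·50 − (+0.1)·(-225)] / 29750 = +0.0002521
∂h/∂y = [(-215)·(+0.1) − 180·(-0.3)] / 29750 = +0.001092
h(331560, 4030536) = 302.5 + (+0.0002521)·(140) + (+0.001092)·(445) = 302.5 +0.035 +0.486 = 303.021 m.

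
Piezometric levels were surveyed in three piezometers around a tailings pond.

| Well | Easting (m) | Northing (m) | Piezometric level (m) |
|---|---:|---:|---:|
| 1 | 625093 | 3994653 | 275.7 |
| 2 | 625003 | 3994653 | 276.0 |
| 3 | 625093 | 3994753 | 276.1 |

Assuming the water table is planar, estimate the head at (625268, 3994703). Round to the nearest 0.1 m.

275.3 m

∂h/∂x = (276.0 − 275.7) / (625003 − 625093) = -0.003333
∂h/∂y = (276.1 − 275.7) / (3994753 − 3994653) = +0.004000
h(625268, 3994703) = 275.7 + (-0.003333)·(175) + (+0.004000)·(50) = 275.7 -0.583 +0.200 = 275.317 m.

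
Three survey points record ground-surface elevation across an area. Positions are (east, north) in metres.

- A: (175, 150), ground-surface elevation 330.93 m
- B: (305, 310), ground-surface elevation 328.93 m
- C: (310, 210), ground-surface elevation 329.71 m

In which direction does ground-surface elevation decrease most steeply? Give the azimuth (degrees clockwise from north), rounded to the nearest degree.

034°

With z = a·x + b·y + c and A as origin, the differences give:
  130·a + 160·b = -2.00
  135·a + 60·b = -1.22
Eliminate b (×60 and ×160, subtract): -13800·a = 75.200 → a = ∂z/∂x = -0.005449
Back-substitute: b = ∂z/∂y = -0.008072.
Steepest decrease is along −∇f: components (+0.005449 E, +0.008072 N).
Azimuth = atan2(+0.005449, +0.008072) = 34.0° ≈ 034°.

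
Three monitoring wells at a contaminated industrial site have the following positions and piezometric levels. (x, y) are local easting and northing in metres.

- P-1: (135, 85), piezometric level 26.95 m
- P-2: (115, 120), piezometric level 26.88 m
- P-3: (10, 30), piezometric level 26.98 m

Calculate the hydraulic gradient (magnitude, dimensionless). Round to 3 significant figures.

0.00178

Taking P-1 as reference: P-2−P-1 = (-20, 35, -0.07); P-3−P-1 = (-125, -55, +0.03).
Determinant of the coordinate differences = (-20)·(-55) − (-125)·35 = 5475.
∂h/∂x = [(-0.07)·(-55) − (+0.03)·35] / 5475 = +0.0005114
∂h/∂y = [(-20)·(+0.03) − (-125)·(-0.07)] / 5475 = -0.001708
|∇h| = √(0.0005114² + -0.001708²) = 0.001783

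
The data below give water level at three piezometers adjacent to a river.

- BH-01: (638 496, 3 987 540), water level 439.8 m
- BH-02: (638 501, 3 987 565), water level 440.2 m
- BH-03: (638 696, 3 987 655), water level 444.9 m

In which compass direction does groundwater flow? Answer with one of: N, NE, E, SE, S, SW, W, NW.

SW

With h = a·x + b·y + c and BH-01 as origin, the differences give:
  5·a + 25·b = +0.4
  200·a + 115·b = +5.1
Eliminate b (×115 and ×25, subtract): -4425·a = -81.50 → a = ∂h/∂x = +0.01842
Back-substitute: b = ∂h/∂y = +0.01232.
Flow = −∇h = (-0.01842 east, -0.01232 north), which points southwest.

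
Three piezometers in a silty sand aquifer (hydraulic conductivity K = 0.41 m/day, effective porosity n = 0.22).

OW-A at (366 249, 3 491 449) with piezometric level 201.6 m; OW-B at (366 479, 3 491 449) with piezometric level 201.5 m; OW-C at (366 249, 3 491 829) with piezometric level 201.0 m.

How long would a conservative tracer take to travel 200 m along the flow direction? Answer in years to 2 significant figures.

∂h/∂x = (201.5 − 201.6) / (366479 − 366249) = -0.0004348
∂h/∂y = (201.0 − 201.6) / (3491829 − 3491449) = -0.001579
|∇h| = √(-0.0004348² + -0.001579²) = 0.001638
Seepage velocity v = K·i/n = 0.41 × 0.001638 / 0.22 = 0.003053 m/day.
t = 200 / 0.003053 = 6.551e+04 days = 179 years.

180 years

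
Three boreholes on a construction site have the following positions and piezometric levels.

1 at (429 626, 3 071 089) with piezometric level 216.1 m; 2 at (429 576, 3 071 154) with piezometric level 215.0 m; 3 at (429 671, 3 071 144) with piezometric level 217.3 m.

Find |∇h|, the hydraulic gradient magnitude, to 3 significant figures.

Taking 1 as reference: 2−1 = (-50, 65, -1.1); 3−1 = (45, 55, +1.2).
Solve a·Δx + b·Δy = Δh: det = (-50)·55 − 45·65 = -5675.
∂h/∂x = [(-1.1)·55 − (+1.2)·65] / -5675 = +0.02441
∂h/∂y = [(-50)·(+1.2) − 45·(-1.1)] / -5675 = +0.001850
|∇h| = √(0.02441² + 0.001850²) = 0.02448

0.0245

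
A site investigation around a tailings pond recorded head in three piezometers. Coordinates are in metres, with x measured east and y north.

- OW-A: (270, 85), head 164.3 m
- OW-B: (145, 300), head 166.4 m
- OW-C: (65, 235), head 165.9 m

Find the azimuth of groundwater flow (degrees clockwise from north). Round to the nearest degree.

173°

Differences from OW-A: to OW-B (Δx, Δy, Δh) = (-125, 215, +2.1); to OW-C = (-205, 150, +1.6).
Determinant of the coordinate differences = (-125)·150 − (-205)·215 = 25325.
∂h/∂x = [(+2.1)·150 − (+1.6)·215] / 25325 = -0.001145
∂h/∂y = [(-125)·(+1.6) − (-205)·(+2.1)] / 25325 = +0.009102
Flow direction (−∇h) has components (+0.001145 E, -0.009102 N).
Azimuth = atan2(E, N) = atan2(+0.001145, -0.009102) = 172.8° ≈ 173°.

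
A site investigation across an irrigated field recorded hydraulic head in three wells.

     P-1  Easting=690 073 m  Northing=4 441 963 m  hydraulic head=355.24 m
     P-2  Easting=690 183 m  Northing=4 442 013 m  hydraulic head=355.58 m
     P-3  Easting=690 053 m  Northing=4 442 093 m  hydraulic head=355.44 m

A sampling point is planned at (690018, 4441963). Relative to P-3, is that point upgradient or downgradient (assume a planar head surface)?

Taking P-1 as reference: P-2−P-1 = (110, 50, +0.34); P-3−P-1 = (-20, 130, +0.20).
Determinant of the coordinate differences = 110·130 − (-20)·50 = 15300.
∂h/∂x = [(+0.34)·130 − (+0.20)·50] / 15300 = +0.002235
∂h/∂y = [110·(+0.20) − (-20)·(+0.34)] / 15300 = +0.001882
Head at (690018, 4441963) = 355.24 + (+0.002235)·(-55) + (+0.001882)·(0) = 355.12 m.
That is lower than the 355.44 m at P-3, so the point is downgradient.

downgradient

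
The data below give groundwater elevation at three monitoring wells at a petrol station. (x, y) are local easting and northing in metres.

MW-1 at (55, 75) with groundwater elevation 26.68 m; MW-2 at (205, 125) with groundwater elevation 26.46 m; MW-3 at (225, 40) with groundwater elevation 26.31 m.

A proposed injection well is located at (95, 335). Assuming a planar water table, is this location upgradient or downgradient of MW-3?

With h = a·x + b·y + c and MW-1 as origin, the differences give:
  150·a + 50·b = -0.22
  170·a + (-35)·b = -0.37
Eliminate b (×(-35) and ×50, subtract): -13750·a = 26.200 → a = ∂h/∂x = -0.001905
Back-substitute: b = ∂h/∂y = +0.001316.
Head at (95, 335) = 26.68 + (-0.001905)·(40) + (+0.001316)·(260) = 26.95 m.
That is higher than the 26.31 m at MW-3, so the point is upgradient.

upgradient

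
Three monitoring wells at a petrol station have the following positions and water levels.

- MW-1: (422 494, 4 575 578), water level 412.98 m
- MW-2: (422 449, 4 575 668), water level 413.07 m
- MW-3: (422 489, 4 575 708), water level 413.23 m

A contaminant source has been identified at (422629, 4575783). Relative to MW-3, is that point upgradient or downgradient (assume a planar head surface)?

Three-point gradient (reference MW-1): Δ to MW-2 = (-45, 90, +0.09), Δ to MW-3 = (-5, 130, +0.25).
∂h/∂x = +0.002000, ∂h/∂y = +0.002000 (det = -5400).
Head at (422629, 4575783) = 412.98 + (+0.002000)·(135) + (+0.002000)·(205) = 413.66 m.
That is higher than the 413.23 m at MW-3, so the point is upgradient.

upgradient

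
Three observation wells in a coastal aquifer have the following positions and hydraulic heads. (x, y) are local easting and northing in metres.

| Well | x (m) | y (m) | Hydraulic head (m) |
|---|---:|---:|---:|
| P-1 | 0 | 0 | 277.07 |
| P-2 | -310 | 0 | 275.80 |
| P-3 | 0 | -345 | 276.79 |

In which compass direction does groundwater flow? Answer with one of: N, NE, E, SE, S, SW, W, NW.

∂h/∂x = (275.80 − 277.07) / (-310 − 0) = +0.004097
∂h/∂y = (276.79 − 277.07) / (-345 − 0) = +0.0008116
Flow = −∇h = (-0.004097 east, -0.0008116 north), which points west.

W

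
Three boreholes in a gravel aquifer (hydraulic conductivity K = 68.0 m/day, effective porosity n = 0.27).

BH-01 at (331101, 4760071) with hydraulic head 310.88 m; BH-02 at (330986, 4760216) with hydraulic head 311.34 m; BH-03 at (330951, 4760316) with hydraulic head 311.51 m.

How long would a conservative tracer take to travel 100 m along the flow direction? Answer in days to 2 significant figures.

120 days

Taking BH-01 as reference: BH-02−BH-01 = (-115, 145, +0.46); BH-03−BH-01 = (-150, 245, +0.63).
Solve a·Δx + b·Δy = Δh: det = (-115)·245 − (-150)·145 = -6425.
∂h/∂x = [(+0.46)·245 − (+0.63)·145] / -6425 = -0.003323
∂h/∂y = [(-115)·(+0.63) − (-150)·(+0.46)] / -6425 = +0.0005370
|∇h| = √(-0.003323² + 0.0005370²) = 0.003366
Seepage velocity v = K·i/n = 68.0 × 0.003366 / 0.27 = 0.8477 m/day.
t = 100 / 0.8477 = 118 days.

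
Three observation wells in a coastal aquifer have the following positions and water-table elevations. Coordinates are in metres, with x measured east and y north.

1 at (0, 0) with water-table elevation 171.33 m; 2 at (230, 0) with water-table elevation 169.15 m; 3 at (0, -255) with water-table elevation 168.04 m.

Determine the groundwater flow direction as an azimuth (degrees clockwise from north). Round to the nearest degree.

144°

∂h/∂x = (169.15 − 171.33) / (230 − 0) = -0.009478
∂h/∂y = (168.04 − 171.33) / (-255 − 0) = +0.01290
Flow direction (−∇h) has components (+0.009478 E, -0.01290 N).
Azimuth = atan2(E, N) = atan2(+0.009478, -0.01290) = 143.7° ≈ 144°.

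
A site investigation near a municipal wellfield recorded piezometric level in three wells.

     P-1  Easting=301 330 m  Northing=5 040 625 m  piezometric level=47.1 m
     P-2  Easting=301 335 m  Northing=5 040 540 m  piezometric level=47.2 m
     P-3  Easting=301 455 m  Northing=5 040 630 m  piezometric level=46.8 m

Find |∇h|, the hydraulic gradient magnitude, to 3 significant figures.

0.00269

With h = a·x + b·y + c and P-1 as origin, the differences give:
  5·a + (-85)·b = +0.1
  125·a + 5·b = -0.3
Eliminate b (×5 and ×(-85), subtract): 10650·a = -25.00 → a = ∂h/∂x = -0.002347
Back-substitute: b = ∂h/∂y = -0.001315.
|∇h| = √(-0.002347² + -0.001315²) = 0.00269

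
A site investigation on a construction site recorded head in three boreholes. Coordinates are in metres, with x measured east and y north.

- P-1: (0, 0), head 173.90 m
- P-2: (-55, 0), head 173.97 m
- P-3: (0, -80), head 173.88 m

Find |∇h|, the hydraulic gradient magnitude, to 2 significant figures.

∂h/∂x = (173.97 − 173.90) / (-55 − 0) = -0.001273
∂h/∂y = (173.88 − 173.90) / (-80 − 0) = +0.0002500
|∇h| = √(-0.001273² + 0.0002500²) = 0.001297

0.0013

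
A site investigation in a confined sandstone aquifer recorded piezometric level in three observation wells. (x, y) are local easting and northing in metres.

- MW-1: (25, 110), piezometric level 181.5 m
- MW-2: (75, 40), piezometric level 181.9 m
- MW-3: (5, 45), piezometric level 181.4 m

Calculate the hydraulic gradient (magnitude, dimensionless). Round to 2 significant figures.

Differences from MW-1: to MW-2 (Δx, Δy, Δh) = (50, -70, +0.4); to MW-3 = (-20, -65, -0.1).
Determinant of the coordinate differences = 50·(-65) − (-20)·(-70) = -4650.
∂h/∂x = [(+0.4)·(-65) − (-0.1)·(-70)] / -4650 = +0.007097
∂h/∂y = [50·(-0.1) − (-20)·(+0.4)] / -4650 = -0.0006452
|∇h| = √(0.007097² + -0.0006452²) = 0.007126

0.0071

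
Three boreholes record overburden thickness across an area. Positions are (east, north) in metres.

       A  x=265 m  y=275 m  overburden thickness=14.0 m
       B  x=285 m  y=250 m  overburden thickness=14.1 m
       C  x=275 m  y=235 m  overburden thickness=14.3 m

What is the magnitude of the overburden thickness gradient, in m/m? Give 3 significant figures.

0.0111 m/m

Three-point gradient (reference A): Δ to B = (20, -25, +0.1), Δ to C = (10, -40, +0.3).
∂d/∂x = -0.006364, ∂d/∂y = -0.009091 (det = -550).
|∇f| = √(-0.006364² + -0.009091²) = 0.0111 m/m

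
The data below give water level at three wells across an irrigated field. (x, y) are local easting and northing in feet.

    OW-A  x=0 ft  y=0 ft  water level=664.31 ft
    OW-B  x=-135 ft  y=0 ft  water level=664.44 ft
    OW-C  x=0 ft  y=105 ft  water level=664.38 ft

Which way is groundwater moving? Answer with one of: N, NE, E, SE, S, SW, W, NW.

SE

∂h/∂x = (664.44 − 664.31) / (-135 − 0) = -0.0009630
∂h/∂y = (664.38 − 664.31) / (105 − 0) = +0.0006667
Flow = −∇h = (+0.0009630 east, -0.0006667 north), which points southeast.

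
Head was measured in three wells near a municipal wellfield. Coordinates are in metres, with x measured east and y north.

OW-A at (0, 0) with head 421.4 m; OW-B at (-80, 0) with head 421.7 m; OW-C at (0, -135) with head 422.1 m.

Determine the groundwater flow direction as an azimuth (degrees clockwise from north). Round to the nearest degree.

036°

∂h/∂x = (421.7 − 421.4) / (-80 − 0) = -0.003750
∂h/∂y = (422.1 − 421.4) / (-135 − 0) = -0.005185
Flow direction (−∇h) has components (+0.003750 E, +0.005185 N).
Azimuth = atan2(E, N) = atan2(+0.003750, +0.005185) = 35.9° ≈ 036°.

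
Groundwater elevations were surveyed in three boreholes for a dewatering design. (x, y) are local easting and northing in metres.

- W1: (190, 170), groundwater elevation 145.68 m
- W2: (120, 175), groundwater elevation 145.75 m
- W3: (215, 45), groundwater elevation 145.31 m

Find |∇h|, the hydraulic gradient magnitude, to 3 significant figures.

0.00291

Differences from W1: to W2 (Δx, Δy, Δh) = (-70, 5, +0.07); to W3 = (25, -125, -0.37).
Determinant of the coordinate differences = (-70)·(-125) − 25·5 = 8625.
∂h/∂x = [(+0.07)·(-125) − (-0.37)·5] / 8625 = -0.0008000
∂h/∂y = [(-70)·(-0.37) − 25·(+0.07)] / 8625 = +0.002800
|∇h| = √(-0.0008000² + 0.002800²) = 0.002912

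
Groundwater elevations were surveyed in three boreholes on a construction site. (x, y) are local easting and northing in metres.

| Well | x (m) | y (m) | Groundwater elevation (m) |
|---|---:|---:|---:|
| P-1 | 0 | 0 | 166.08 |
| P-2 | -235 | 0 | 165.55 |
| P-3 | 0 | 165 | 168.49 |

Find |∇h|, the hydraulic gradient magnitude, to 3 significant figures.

∂h/∂x = (165.55 − 166.08) / (-235 − 0) = +0.002255
∂h/∂y = (168.49 − 166.08) / (165 − 0) = +0.01461
|∇h| = √(0.002255² + 0.01461²) = 0.01478

0.0148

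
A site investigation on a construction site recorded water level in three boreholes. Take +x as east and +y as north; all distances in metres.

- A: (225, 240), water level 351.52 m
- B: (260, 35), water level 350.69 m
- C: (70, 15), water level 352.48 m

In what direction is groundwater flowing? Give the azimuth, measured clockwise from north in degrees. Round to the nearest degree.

With h = a·x + b·y + c and A as origin, the differences give:
  35·a + (-205)·b = -0.83
  (-155)·a + (-225)·b = +0.96
Eliminate b (×(-225) and ×(-205), subtract): -39650·a = 383.550 → a = ∂h/∂x = -0.009673
Back-substitute: b = ∂h/∂y = +0.002397.
Flow direction (−∇h) has components (+0.009673 E, -0.002397 N).
Azimuth = atan2(E, N) = atan2(+0.009673, -0.002397) = 103.9° ≈ 104°.

104°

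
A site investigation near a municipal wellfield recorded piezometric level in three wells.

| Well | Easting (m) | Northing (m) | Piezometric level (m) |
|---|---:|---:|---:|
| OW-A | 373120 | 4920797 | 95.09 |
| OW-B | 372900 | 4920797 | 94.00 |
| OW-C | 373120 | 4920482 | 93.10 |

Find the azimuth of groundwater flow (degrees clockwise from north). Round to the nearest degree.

∂h/∂x = (94.00 − 95.09) / (372900 − 373120) = +0.004955
∂h/∂y = (93.10 − 95.09) / (4920482 − 4920797) = +0.006317
Flow direction (−∇h) has components (-0.004955 E, -0.006317 N).
Azimuth = atan2(E, N) = atan2(-0.004955, -0.006317) = 218.1° ≈ 218°.

218°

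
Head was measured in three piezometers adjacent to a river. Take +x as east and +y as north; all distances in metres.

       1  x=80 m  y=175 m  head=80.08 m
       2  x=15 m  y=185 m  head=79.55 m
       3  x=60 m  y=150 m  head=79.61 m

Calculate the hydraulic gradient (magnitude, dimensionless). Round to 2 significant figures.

With h = a·x + b·y + c and 1 as origin, the differences give:
  (-65)·a + 10·b = -0.53
  (-20)·a + (-25)·b = -0.47
Eliminate b (×(-25) and ×10, subtract): 1825·a = 17.950 → a = ∂h/∂x = +0.009836
Back-substitute: b = ∂h/∂y = +0.01093.
|∇h| = √(0.009836² + 0.01093²) = 0.0147

0.015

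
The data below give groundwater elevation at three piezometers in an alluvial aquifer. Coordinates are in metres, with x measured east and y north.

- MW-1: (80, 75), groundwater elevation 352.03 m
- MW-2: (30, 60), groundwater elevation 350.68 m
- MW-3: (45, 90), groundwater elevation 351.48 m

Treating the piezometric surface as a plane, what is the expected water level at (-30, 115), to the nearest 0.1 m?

Differences from MW-1: to MW-2 (Δx, Δy, Δh) = (-50, -15, -1.35); to MW-3 = (-35, 15, -0.55).
Solve a·Δx + b·Δy = Δh: det = (-50)·15 − (-35)·(-15) = -1275.
∂h/∂x = [(-1.35)·15 − (-0.55)·(-15)] / -1275 = +0.02235
∂h/∂y = [(-50)·(-0.55) − (-35)·(-1.35)] / -1275 = +0.01549
h(-30, 115) = 352.03 + (+0.02235)·(-110) + (+0.01549)·(40) = 352.03 -2.459 +0.620 = 350.191 m.

350.2 m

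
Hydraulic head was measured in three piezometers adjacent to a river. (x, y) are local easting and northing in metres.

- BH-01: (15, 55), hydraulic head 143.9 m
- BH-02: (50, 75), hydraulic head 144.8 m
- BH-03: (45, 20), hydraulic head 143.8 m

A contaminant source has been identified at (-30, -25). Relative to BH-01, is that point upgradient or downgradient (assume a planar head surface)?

downgradient

Differences from BH-01: to BH-02 (Δx, Δy, Δh) = (35, 20, +0.9); to BH-03 = (30, -35, -0.1).
Determinant of the coordinate differences = 35·(-35) − 30·20 = -1825.
∂h/∂x = [(+0.9)·(-35) − (-0.1)·20] / -1825 = +0.01616
∂h/∂y = [35·(-0.1) − 30·(+0.9)] / -1825 = +0.01671
Head at (-30, -25) = 143.9 + (+0.01616)·(-45) + (+0.01671)·(-80) = 141.84 m.
That is lower than the 143.9 m at BH-01, so the point is downgradient.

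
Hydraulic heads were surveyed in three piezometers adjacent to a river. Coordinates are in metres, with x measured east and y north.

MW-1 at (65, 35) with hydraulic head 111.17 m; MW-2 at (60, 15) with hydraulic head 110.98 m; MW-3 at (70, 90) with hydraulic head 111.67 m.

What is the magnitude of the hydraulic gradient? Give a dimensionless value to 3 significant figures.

Differences from MW-1: to MW-2 (Δx, Δy, Δh) = (-5, -20, -0.19); to MW-3 = (5, 55, +0.50).
Determinant of the coordinate differences = (-5)·55 − 5·(-20) = -175.
∂h/∂x = [(-0.19)·55 − (+0.50)·(-20)] / -175 = +0.002571
∂h/∂y = [(-5)·(+0.50) − 5·(-0.19)] / -175 = +0.008857
|∇h| = √(0.002571² + 0.008857²) = 0.009223

0.00922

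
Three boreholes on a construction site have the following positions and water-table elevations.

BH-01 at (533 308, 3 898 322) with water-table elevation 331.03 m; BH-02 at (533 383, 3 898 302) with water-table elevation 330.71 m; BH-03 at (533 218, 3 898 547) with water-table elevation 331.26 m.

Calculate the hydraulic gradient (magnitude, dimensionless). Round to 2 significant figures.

0.0045

With h = a·x + b·y + c and BH-01 as origin, the differences give:
  75·a + (-20)·b = -0.32
  (-90)·a + 225·b = +0.23
Eliminate b (×225 and ×(-20), subtract): 15075·a = -67.400 → a = ∂h/∂x = -0.004471
Back-substitute: b = ∂h/∂y = -0.0007662.
|∇h| = √(-0.004471² + -0.0007662²) = 0.004536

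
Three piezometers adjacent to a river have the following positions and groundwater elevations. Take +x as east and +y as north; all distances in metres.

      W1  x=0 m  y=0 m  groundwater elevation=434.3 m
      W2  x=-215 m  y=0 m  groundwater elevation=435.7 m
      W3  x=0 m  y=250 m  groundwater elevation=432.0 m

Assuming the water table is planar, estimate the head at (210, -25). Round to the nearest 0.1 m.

∂h/∂x = (435.7 − 434.3) / (-215 − 0) = -0.006512
∂h/∂y = (432.0 − 434.3) / (250 − 0) = -0.009200
h(210, -25) = 434.3 + (-0.006512)·(210) + (-0.009200)·(-25) = 434.3 -1.367 +0.230 = 433.163 m.

433.2 m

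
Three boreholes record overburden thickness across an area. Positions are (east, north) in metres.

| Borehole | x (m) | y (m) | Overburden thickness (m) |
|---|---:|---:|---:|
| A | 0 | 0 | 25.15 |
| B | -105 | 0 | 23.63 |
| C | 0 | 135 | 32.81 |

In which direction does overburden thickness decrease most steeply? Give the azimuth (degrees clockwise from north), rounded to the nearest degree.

∂d/∂x = (23.63 − 25.15) / (-105 − 0) = +0.01448
∂d/∂y = (32.81 − 25.15) / (135 − 0) = +0.05674
Steepest decrease is along −∇f: components (-0.01448 E, -0.05674 N).
Azimuth = atan2(-0.01448, -0.05674) = 194.3° ≈ 194°.

194°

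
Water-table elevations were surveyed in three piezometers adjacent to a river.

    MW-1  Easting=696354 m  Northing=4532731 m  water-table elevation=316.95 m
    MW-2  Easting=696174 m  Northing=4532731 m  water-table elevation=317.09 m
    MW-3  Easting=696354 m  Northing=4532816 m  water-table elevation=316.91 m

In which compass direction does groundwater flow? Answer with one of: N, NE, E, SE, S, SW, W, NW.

∂h/∂x = (317.09 − 316.95) / (696174 − 696354) = -0.0007778
∂h/∂y = (316.91 − 316.95) / (4532816 − 4532731) = -0.0004706
Flow = −∇h = (+0.0007778 east, +0.0004706 north), which points northeast.

NE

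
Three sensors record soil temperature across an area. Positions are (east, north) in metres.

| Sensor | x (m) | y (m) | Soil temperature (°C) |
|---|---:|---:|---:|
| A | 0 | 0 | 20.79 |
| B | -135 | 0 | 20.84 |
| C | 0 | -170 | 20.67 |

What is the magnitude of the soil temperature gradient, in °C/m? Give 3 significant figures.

∂T/∂x = (20.84 − 20.79) / (-135 − 0) = -0.0003704
∂T/∂y = (20.67 − 20.79) / (-170 − 0) = +0.0007059
|∇f| = √(-0.0003704² + 0.0007059²) = 0.0007972 °C/m

0.000797 °C/m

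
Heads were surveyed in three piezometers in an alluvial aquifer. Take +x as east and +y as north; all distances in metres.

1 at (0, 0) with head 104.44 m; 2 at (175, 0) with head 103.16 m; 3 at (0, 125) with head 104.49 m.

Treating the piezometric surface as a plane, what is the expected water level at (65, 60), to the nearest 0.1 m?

104.0 m

∂h/∂x = (103.16 − 104.44) / (175 − 0) = -0.007314
∂h/∂y = (104.49 − 104.44) / (125 − 0) = +0.0004000
h(65, 60) = 104.44 + (-0.007314)·(65) + (+0.0004000)·(60) = 104.44 -0.475 +0.024 = 103.989 m.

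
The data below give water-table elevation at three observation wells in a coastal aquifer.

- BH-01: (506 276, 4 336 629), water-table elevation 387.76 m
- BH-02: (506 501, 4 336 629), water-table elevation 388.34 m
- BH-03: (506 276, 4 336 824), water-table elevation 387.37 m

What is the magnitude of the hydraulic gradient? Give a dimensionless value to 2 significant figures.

0.0033

∂h/∂x = (388.34 − 387.76) / (506501 − 506276) = +0.002578
∂h/∂y = (387.37 − 387.76) / (4336824 − 4336629) = -0.002000
|∇h| = √(0.002578² + -0.002000²) = 0.003263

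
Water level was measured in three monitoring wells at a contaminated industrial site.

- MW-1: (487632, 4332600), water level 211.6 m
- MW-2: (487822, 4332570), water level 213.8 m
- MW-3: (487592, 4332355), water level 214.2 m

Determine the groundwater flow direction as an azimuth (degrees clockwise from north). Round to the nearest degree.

Differences from MW-1: to MW-2 (Δx, Δy, Δh) = (190, -30, +2.2); to MW-3 = (-40, -245, +2.6).
Determinant of the coordinate differences = 190·(-245) − (-40)·(-30) = -47750.
∂h/∂x = [(+2.2)·(-245) − (+2.6)·(-30)] / -47750 = +0.009654
∂h/∂y = [190·(+2.6) − (-40)·(+2.2)] / -47750 = -0.01219
Flow direction (−∇h) has components (-0.009654 E, +0.01219 N).
Azimuth = atan2(E, N) = atan2(-0.009654, +0.01219) = 321.6° ≈ 322°.

322°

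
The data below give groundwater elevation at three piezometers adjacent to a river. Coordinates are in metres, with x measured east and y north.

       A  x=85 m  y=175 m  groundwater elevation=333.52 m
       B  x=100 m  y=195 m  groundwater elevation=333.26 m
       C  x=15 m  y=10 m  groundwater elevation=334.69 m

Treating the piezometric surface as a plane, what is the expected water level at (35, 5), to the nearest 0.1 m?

334.3 m

Differences from A: to B (Δx, Δy, Δh) = (15, 20, -0.26); to C = (-70, -165, +1.17).
Solve a·Δx + b·Δy = Δh: det = 15·(-165) − (-70)·20 = -1075.
∂h/∂x = [(-0.26)·(-165) − (+1.17)·20] / -1075 = -0.01814
∂h/∂y = [15·(+1.17) − (-70)·(-0.26)] / -1075 = +0.0006047
h(35, 5) = 333.52 + (-0.01814)·(-50) + (+0.0006047)·(-170) = 333.52 +0.907 -0.103 = 334.324 m.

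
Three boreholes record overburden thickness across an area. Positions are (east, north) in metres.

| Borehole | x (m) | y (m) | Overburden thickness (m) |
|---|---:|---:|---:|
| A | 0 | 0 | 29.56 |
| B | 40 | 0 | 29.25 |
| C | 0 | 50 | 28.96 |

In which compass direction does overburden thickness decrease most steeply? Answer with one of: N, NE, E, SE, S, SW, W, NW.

NE

∂d/∂x = (29.25 − 29.56) / (40 − 0) = -0.007750
∂d/∂y = (28.96 − 29.56) / (50 − 0) = -0.01200
Steepest decrease is along −∇f = (+0.007750 E, +0.01200 N) → northeast.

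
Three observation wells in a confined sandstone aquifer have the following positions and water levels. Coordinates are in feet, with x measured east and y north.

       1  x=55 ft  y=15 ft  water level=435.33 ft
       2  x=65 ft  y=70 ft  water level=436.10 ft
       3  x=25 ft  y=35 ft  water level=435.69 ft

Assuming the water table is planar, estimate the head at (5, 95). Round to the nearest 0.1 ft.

Taking 1 as reference: 2−1 = (10, 55, +0.77); 3−1 = (-30, 20, +0.36).
Determinant of the coordinate differences = 10·20 − (-30)·55 = 1850.
∂h/∂x = [(+0.77)·20 − (+0.36)·55] / 1850 = -0.002378
∂h/∂y = [10·(+0.36) − (-30)·(+0.77)] / 1850 = +0.01443
h(5, 95) = 435.33 + (-0.002378)·(-50) + (+0.01443)·(80) = 435.33 +0.119 +1.155 = 436.604 ft.

436.6 ft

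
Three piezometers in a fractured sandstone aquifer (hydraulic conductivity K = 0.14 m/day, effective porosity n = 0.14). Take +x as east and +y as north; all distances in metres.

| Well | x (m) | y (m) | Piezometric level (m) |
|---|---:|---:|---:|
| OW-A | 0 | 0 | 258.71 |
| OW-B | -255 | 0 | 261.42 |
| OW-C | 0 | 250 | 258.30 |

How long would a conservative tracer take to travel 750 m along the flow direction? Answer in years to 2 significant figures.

190 years

∂h/∂x = (261.42 − 258.71) / (-255 − 0) = -0.01063
∂h/∂y = (258.30 − 258.71) / (250 − 0) = -0.001640
|∇h| = √(-0.01063² + -0.001640²) = 0.01076
Seepage velocity v = K·i/n = 0.14 × 0.01076 / 0.14 = 0.01076 m/day.
t = 750 / 0.01076 = 6.97e+04 days = 191 years.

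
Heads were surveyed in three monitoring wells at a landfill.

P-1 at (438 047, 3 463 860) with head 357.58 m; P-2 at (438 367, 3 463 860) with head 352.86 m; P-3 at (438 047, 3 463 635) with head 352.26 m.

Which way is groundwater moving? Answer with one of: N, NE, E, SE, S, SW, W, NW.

∂h/∂x = (352.86 − 357.58) / (438367 − 438047) = -0.01475
∂h/∂y = (352.26 − 357.58) / (3463635 − 3463860) = +0.02364
Flow = −∇h = (+0.01475 east, -0.02364 north), which points southeast.

SE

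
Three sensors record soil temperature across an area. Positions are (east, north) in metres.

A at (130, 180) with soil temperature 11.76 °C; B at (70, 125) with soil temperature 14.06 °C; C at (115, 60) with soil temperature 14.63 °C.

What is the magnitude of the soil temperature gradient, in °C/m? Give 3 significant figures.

Taking A as reference: B−A = (-60, -55, +2.30); C−A = (-15, -120, +2.87).
Solve a·Δx + b·Δy = ΔT: det = (-60)·(-120) − (-15)·(-55) = 6375.
∂T/∂x = [(+2.30)·(-120) − (+2.87)·(-55)] / 6375 = -0.01853
∂T/∂y = [(-60)·(+2.87) − (-15)·(+2.30)] / 6375 = -0.02160
|∇f| = √(-0.01853² + -0.02160²) = 0.02846 °C/m

0.0285 °C/m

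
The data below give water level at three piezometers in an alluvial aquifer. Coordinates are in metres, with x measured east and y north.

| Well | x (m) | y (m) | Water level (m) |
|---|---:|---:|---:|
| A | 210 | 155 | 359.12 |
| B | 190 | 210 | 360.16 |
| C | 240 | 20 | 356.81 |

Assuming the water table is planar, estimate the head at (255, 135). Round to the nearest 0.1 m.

With h = a·x + b·y + c and A as origin, the differences give:
  (-20)·a + 55·b = +1.04
  30·a + (-135)·b = -2.31
Eliminate b (×(-135) and ×55, subtract): 1050·a = -13.350 → a = ∂h/∂x = -0.01271
Back-substitute: b = ∂h/∂y = +0.01429.
h(255, 135) = 359.12 + (-0.01271)·(45) + (+0.01429)·(-20) = 359.12 -0.572 -0.286 = 358.262 m.

358.3 m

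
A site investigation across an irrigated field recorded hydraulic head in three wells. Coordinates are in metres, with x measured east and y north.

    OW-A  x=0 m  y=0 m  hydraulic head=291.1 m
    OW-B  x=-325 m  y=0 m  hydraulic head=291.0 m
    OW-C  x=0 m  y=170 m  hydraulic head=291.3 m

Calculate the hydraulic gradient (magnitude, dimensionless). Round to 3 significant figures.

0.00122

∂h/∂x = (291.0 − 291.1) / (-325 − 0) = +0.0003077
∂h/∂y = (291.3 − 291.1) / (170 − 0) = +0.001176
|∇h| = √(0.0003077² + 0.001176²) = 0.001216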